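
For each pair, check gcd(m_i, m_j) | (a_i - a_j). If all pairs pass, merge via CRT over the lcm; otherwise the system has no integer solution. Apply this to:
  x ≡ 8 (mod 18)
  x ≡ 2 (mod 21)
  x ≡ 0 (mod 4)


Moduli 18, 21, 4 are not pairwise coprime, so CRT works modulo lcm(m_i) when all pairwise compatibility conditions hold.
Pairwise compatibility: gcd(m_i, m_j) must divide a_i - a_j for every pair.
Merge one congruence at a time:
  Start: x ≡ 8 (mod 18).
  Combine with x ≡ 2 (mod 21): gcd(18, 21) = 3; 2 - 8 = -6, which IS divisible by 3, so compatible.
    Write x = 8 + 18·t and substitute into x ≡ 2 (mod 21): 18·t ≡ 2 − 8 = -6 (mod 21).
    Divide the congruence (and modulus) by g = 3: 6·t ≡ -2 (mod 7).
    Reduce coefficients mod 7: 6·t ≡ 5 (mod 7).
    The inverse of 6 mod 7 is 6 (since 6·6 = 36 = 5·7 + 1), so t ≡ 6·5 = 30 ≡ 2 (mod 7).
    Then x = 8 + 18·2 = 44, valid modulo lcm(18, 21) = 126: x ≡ 44 (mod 126).
  Combine with x ≡ 0 (mod 4): gcd(126, 4) = 2; 0 - 44 = -44, which IS divisible by 2, so compatible.
    Write x = 44 + 126·t and substitute into x ≡ 0 (mod 4): 126·t ≡ 0 − 44 = -44 (mod 4).
    Divide the congruence (and modulus) by g = 2: 63·t ≡ -22 (mod 2).
    Reduce coefficients mod 2: 1·t ≡ 0 (mod 2).
    So t ≡ 0 (mod 2).
    Then x = 44 + 126·0 = 44, valid modulo lcm(126, 4) = 252: x ≡ 44 (mod 252).
Verify: 44 mod 18 = 8, 44 mod 21 = 2, 44 mod 4 = 0.

x ≡ 44 (mod 252).


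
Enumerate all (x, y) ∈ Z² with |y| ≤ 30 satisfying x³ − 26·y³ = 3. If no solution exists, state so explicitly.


The equation is x³ - 26y³ = 3. For fixed y, x³ = 26·y³ + 3, so a solution requires the RHS to be a perfect cube.
Strategy: iterate y from -30 to 30, compute RHS = 26·y³ + 3, and check whether it is a (positive or negative) perfect cube.
Check small values of y:
  y = 0: RHS = 3 is not a perfect cube.
  y = 1: RHS = 29 is not a perfect cube.
  y = -1: RHS = -23 is not a perfect cube.
  y = 2: RHS = 211 is not a perfect cube.
  y = -2: RHS = -205 is not a perfect cube.
  y = 3: RHS = 705 is not a perfect cube.
  y = -3: RHS = -699 is not a perfect cube.
Continuing the search up to |y| = 30 finds no solutions either.
No (x, y) in the scanned range satisfies the equation.

No integer solutions with |y| ≤ 30.


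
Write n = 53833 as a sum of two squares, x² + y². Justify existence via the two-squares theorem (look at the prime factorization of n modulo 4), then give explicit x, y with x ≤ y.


Step 1: Factor n = 53833 = 13 · 41 · 101.
Step 2: Check the mod-4 condition on each prime factor: 13 ≡ 1 (mod 4), exponent 1; 41 ≡ 1 (mod 4), exponent 1; 101 ≡ 1 (mod 4), exponent 1.
All primes ≡ 3 (mod 4) appear to even exponent (or don't appear), so by the two-squares theorem n IS expressible as a sum of two squares.
Step 3: Build a representation. Here n = 13 · 41 · 101 is a product of primes ≡ 1 (mod 4). Each prime p ≡ 1 (mod 4) is itself a sum of two squares; find a² by testing p − a² for a perfect square:
  13: 13 − 1² = 12, 13 − 2² = 9 = 3² ⇒ 13 = 2² + 3².
  41: 41 − 1² = 40, 41 − 2² = 37, 41 − 3² = 32, 41 − 4² = 25 = 5² ⇒ 41 = 4² + 5².
  101: 101 − 1² = 100 = 10² ⇒ 101 = 1² + 10².
  Combine using the Brahmagupta–Fibonacci identity (a² + b²)(c² + d²) = (ac − bd)² + (ad + bc)² = (ac + bd)² + (ad − bc)²:
  13 · 41 = 533: from (2² + 3²)(4² + 5²), take (2·4 − 3·5, 2·5 + 3·4) = (8 − 15, 10 + 12) = (-7, 22); dropping signs (only squares matter) gives (7, 22); check 7² + 22² = 49 + 484 = 533 ✓.
  533 · 101 = 53833: from (7² + 22²)(1² + 10²), take (7·1 − 22·10, 7·10 + 22·1) = (7 − 220, 70 + 22) = (-213, 92); dropping signs (only squares matter) gives (213, 92); check 213² + 92² = 45369 + 8464 = 53833 ✓.
Step 4: Order so x ≤ y and verify: 92² + 213² = 8464 + 45369 = 53833 = n. ✓

n = 53833 = 92² + 213² (one valid representation with x ≤ y).


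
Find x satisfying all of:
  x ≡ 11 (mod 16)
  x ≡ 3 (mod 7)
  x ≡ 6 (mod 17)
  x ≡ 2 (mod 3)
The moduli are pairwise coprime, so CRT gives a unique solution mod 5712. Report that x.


Product of moduli M = 16 · 7 · 17 · 3 = 5712.
Merge one congruence at a time:
  Start: x ≡ 11 (mod 16).
  Combine with x ≡ 3 (mod 7); new modulus lcm = 112.
    Write x = 11 + 16·t and substitute into x ≡ 3 (mod 7): 16·t ≡ 3 − 11 = -8 (mod 7).
    Reduce coefficients mod 7: 2·t ≡ 6 (mod 7).
    The inverse of 2 mod 7 is 4 (since 2·4 = 8 = 1·7 + 1), so t ≡ 4·6 = 24 ≡ 3 (mod 7).
    Then x = 11 + 16·3 = 59, valid modulo lcm(16, 7) = 112: x ≡ 59 (mod 112).
  Combine with x ≡ 6 (mod 17); new modulus lcm = 1904.
    Write x = 59 + 112·t and substitute into x ≡ 6 (mod 17): 112·t ≡ 6 − 59 = -53 (mod 17).
    Reduce coefficients mod 17: 10·t ≡ 15 (mod 17).
    The inverse of 10 mod 17 is 12 (since 10·12 = 120 = 7·17 + 1), so t ≡ 12·15 = 180 ≡ 10 (mod 17).
    Then x = 59 + 112·10 = 1179, valid modulo lcm(112, 17) = 1904: x ≡ 1179 (mod 1904).
  Combine with x ≡ 2 (mod 3); new modulus lcm = 5712.
    Write x = 1179 + 1904·t and substitute into x ≡ 2 (mod 3): 1904·t ≡ 2 − 1179 = -1177 (mod 3).
    Reduce coefficients mod 3: 2·t ≡ 2 (mod 3).
    The inverse of 2 mod 3 is 2 (since 2·2 = 4 = 1·3 + 1), so t ≡ 2·2 = 4 ≡ 1 (mod 3).
    Then x = 1179 + 1904·1 = 3083, valid modulo lcm(1904, 3) = 5712: x ≡ 3083 (mod 5712).
Verify against each original: 3083 mod 16 = 11, 3083 mod 7 = 3, 3083 mod 17 = 6, 3083 mod 3 = 2.

x ≡ 3083 (mod 5712).


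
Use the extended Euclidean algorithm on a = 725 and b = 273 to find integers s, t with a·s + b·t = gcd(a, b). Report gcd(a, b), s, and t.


Euclidean algorithm on (725, 273) — divide until remainder is 0:
  725 = 2 · 273 + 179
  273 = 1 · 179 + 94
  179 = 1 · 94 + 85
  94 = 1 · 85 + 9
  85 = 9 · 9 + 4
  9 = 2 · 4 + 1
  4 = 4 · 1 + 0
gcd(725, 273) = 1.
Track Bezout coefficients alongside the remainders: start with r₀ = 725 = a·1 + b·0 (s = 1, t = 0) and r₁ = 273 = a·0 + b·1 (s = 0, t = 1); each new remainder r_{k+1} = r_{k-1} − q_k·r_k inherits s_{k+1} = s_{k-1} − q_k·s_k, t_{k+1} = t_{k-1} − q_k·t_k, so r_k = a·s_k + b·t_k at every step:
  q = 2: r = 179, s = 1 − 2·0 = 1, t = 0 − 2·1 = -2  (check: 725·1 + 273·(-2) = 179)
  q = 1: r = 94, s = 0 − 1·1 = -1, t = 1 − 1·(-2) = 3  (check: 725·(-1) + 273·3 = 94)
  q = 1: r = 85, s = 1 − 1·(-1) = 2, t = -2 − 1·3 = -5  (check: 725·2 + 273·(-5) = 85)
  q = 1: r = 9, s = -1 − 1·2 = -3, t = 3 − 1·(-5) = 8  (check: 725·(-3) + 273·8 = 9)
  q = 9: r = 4, s = 2 − 9·(-3) = 29, t = -5 − 9·8 = -77  (check: 725·29 + 273·(-77) = 4)
  q = 2: r = 1, s = -3 − 2·29 = -61, t = 8 − 2·(-77) = 162  (check: 725·(-61) + 273·162 = 1)
The row with r = 1 (the gcd) gives the Bezout coefficients s = -61, t = 162.
Result: 725 · (-61) + 273 · (162) = 1.

gcd(725, 273) = 1; s = -61, t = 162 (check: 725·(-61) + 273·162 = 1).


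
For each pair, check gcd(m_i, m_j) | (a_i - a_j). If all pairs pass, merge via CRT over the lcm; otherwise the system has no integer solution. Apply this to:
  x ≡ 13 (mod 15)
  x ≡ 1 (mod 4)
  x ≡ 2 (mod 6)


Moduli 15, 4, 6 are not pairwise coprime, so CRT works modulo lcm(m_i) when all pairwise compatibility conditions hold.
Pairwise compatibility: gcd(m_i, m_j) must divide a_i - a_j for every pair.
Merge one congruence at a time:
  Start: x ≡ 13 (mod 15).
  Combine with x ≡ 1 (mod 4): gcd(15, 4) = 1; 1 - 13 = -12, which IS divisible by 1, so compatible.
    Write x = 13 + 15·t and substitute into x ≡ 1 (mod 4): 15·t ≡ 1 − 13 = -12 (mod 4).
    Reduce coefficients mod 4: 3·t ≡ 0 (mod 4).
    The inverse of 3 mod 4 is 3 (since 3·3 = 9 = 2·4 + 1), so t ≡ 3·0 = 0 ≡ 0 (mod 4).
    Then x = 13 + 15·0 = 13, valid modulo lcm(15, 4) = 60: x ≡ 13 (mod 60).
  Combine with x ≡ 2 (mod 6): gcd(60, 6) = 6, and 2 - 13 = -11 is NOT divisible by 6.
    ⇒ system is inconsistent (no integer solution).

No solution (the system is inconsistent).


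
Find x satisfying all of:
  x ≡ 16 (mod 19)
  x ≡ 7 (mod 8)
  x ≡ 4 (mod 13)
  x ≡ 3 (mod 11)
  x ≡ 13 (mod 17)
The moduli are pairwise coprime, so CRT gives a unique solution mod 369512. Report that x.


Product of moduli M = 19 · 8 · 13 · 11 · 17 = 369512.
Merge one congruence at a time:
  Start: x ≡ 16 (mod 19).
  Combine with x ≡ 7 (mod 8); new modulus lcm = 152.
    Write x = 16 + 19·t and substitute into x ≡ 7 (mod 8): 19·t ≡ 7 − 16 = -9 (mod 8).
    Reduce coefficients mod 8: 3·t ≡ 7 (mod 8).
    The inverse of 3 mod 8 is 3 (since 3·3 = 9 = 1·8 + 1), so t ≡ 3·7 = 21 ≡ 5 (mod 8).
    Then x = 16 + 19·5 = 111, valid modulo lcm(19, 8) = 152: x ≡ 111 (mod 152).
  Combine with x ≡ 4 (mod 13); new modulus lcm = 1976.
    Write x = 111 + 152·t and substitute into x ≡ 4 (mod 13): 152·t ≡ 4 − 111 = -107 (mod 13).
    Reduce coefficients mod 13: 9·t ≡ 10 (mod 13).
    The inverse of 9 mod 13 is 3 (since 9·3 = 27 = 2·13 + 1), so t ≡ 3·10 = 30 ≡ 4 (mod 13).
    Then x = 111 + 152·4 = 719, valid modulo lcm(152, 13) = 1976: x ≡ 719 (mod 1976).
  Combine with x ≡ 3 (mod 11); new modulus lcm = 21736.
    Write x = 719 + 1976·t and substitute into x ≡ 3 (mod 11): 1976·t ≡ 3 − 719 = -716 (mod 11).
    Reduce coefficients mod 11: 7·t ≡ 10 (mod 11).
    The inverse of 7 mod 11 is 8 (since 7·8 = 56 = 5·11 + 1), so t ≡ 8·10 = 80 ≡ 3 (mod 11).
    Then x = 719 + 1976·3 = 6647, valid modulo lcm(1976, 11) = 21736: x ≡ 6647 (mod 21736).
  Combine with x ≡ 13 (mod 17); new modulus lcm = 369512.
    Write x = 6647 + 21736·t and substitute into x ≡ 13 (mod 17): 21736·t ≡ 13 − 6647 = -6634 (mod 17).
    Reduce coefficients mod 17: 10·t ≡ 13 (mod 17).
    The inverse of 10 mod 17 is 12 (since 10·12 = 120 = 7·17 + 1), so t ≡ 12·13 = 156 ≡ 3 (mod 17).
    Then x = 6647 + 21736·3 = 71855, valid modulo lcm(21736, 17) = 369512: x ≡ 71855 (mod 369512).
Verify against each original: 71855 mod 19 = 16, 71855 mod 8 = 7, 71855 mod 13 = 4, 71855 mod 11 = 3, 71855 mod 17 = 13.

x ≡ 71855 (mod 369512).


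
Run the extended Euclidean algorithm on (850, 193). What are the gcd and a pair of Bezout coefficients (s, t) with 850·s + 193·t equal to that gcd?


Euclidean algorithm on (850, 193) — divide until remainder is 0:
  850 = 4 · 193 + 78
  193 = 2 · 78 + 37
  78 = 2 · 37 + 4
  37 = 9 · 4 + 1
  4 = 4 · 1 + 0
gcd(850, 193) = 1.
Track Bezout coefficients alongside the remainders: start with r₀ = 850 = a·1 + b·0 (s = 1, t = 0) and r₁ = 193 = a·0 + b·1 (s = 0, t = 1); each new remainder r_{k+1} = r_{k-1} − q_k·r_k inherits s_{k+1} = s_{k-1} − q_k·s_k, t_{k+1} = t_{k-1} − q_k·t_k, so r_k = a·s_k + b·t_k at every step:
  q = 4: r = 78, s = 1 − 4·0 = 1, t = 0 − 4·1 = -4  (check: 850·1 + 193·(-4) = 78)
  q = 2: r = 37, s = 0 − 2·1 = -2, t = 1 − 2·(-4) = 9  (check: 850·(-2) + 193·9 = 37)
  q = 2: r = 4, s = 1 − 2·(-2) = 5, t = -4 − 2·9 = -22  (check: 850·5 + 193·(-22) = 4)
  q = 9: r = 1, s = -2 − 9·5 = -47, t = 9 − 9·(-22) = 207  (check: 850·(-47) + 193·207 = 1)
The row with r = 1 (the gcd) gives the Bezout coefficients s = -47, t = 207.
Result: 850 · (-47) + 193 · (207) = 1.

gcd(850, 193) = 1; s = -47, t = 207 (check: 850·(-47) + 193·207 = 1).


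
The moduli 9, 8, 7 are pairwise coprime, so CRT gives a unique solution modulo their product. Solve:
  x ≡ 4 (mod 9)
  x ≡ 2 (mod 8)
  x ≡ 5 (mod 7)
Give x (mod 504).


Moduli 9, 8, 7 are pairwise coprime; by CRT there is a unique solution modulo M = 9 · 8 · 7 = 504.
Solve pairwise, accumulating the modulus:
  Start with x ≡ 4 (mod 9).
  Combine with x ≡ 2 (mod 8): since gcd(9, 8) = 1, we get a unique residue mod 72.
    Write x = 4 + 9·t and substitute into x ≡ 2 (mod 8): 9·t ≡ 2 − 4 = -2 (mod 8).
    Reduce coefficients mod 8: 1·t ≡ 6 (mod 8).
    So t ≡ 6 (mod 8).
    Then x = 4 + 9·6 = 58, valid modulo lcm(9, 8) = 72: x ≡ 58 (mod 72).
  Combine with x ≡ 5 (mod 7): since gcd(72, 7) = 1, we get a unique residue mod 504.
    Write x = 58 + 72·t and substitute into x ≡ 5 (mod 7): 72·t ≡ 5 − 58 = -53 (mod 7).
    Reduce coefficients mod 7: 2·t ≡ 3 (mod 7).
    The inverse of 2 mod 7 is 4 (since 2·4 = 8 = 1·7 + 1), so t ≡ 4·3 = 12 ≡ 5 (mod 7).
    Then x = 58 + 72·5 = 418, valid modulo lcm(72, 7) = 504: x ≡ 418 (mod 504).
Verify: 418 mod 9 = 4 ✓, 418 mod 8 = 2 ✓, 418 mod 7 = 5 ✓.

x ≡ 418 (mod 504).


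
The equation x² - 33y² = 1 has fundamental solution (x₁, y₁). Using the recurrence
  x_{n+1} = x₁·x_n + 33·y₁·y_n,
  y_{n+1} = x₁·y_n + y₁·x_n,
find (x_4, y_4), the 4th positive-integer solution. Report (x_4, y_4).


Step 1: Find the fundamental solution (x₁, y₁) of x² - 33y² = 1.
  Expand √33 as a continued fraction. a₀ = ⌊√33⌋ = 5; iterate m_{k+1} = d_k·a_k − m_k, d_{k+1} = (33 − m_{k+1}²)/d_k, a_{k+1} = ⌊(a₀ + m_{k+1})/d_{k+1}⌋ (starting m₀ = 0, d₀ = 1), with convergents p_k = a_k·p_{k-1} + p_{k-2}, q_k = a_k·q_{k-1} + q_{k-2} (p₋₁ = 1, q₋₁ = 0):
  k = 0: a₀ = 5; p₀/q₀ = 5/1; p₀² − 33·q₀² = 25 − 33 = -8.
  k = 1: m = 5, d = 8, a = ⌊(5 + 5)/8⌋ = 1; p/q = (1·5 + 1)/(1·1 + 0) = 6/1; p² − 33·q² = 36 − 33 = 3.
  k = 2: m = 3, d = 3, a = ⌊(5 + 3)/3⌋ = 2; p/q = (2·6 + 5)/(2·1 + 1) = 17/3; p² − 33·q² = 289 − 297 = -8.
  k = 3: m = 3, d = 8, a = ⌊(5 + 3)/8⌋ = 1; p/q = (1·17 + 6)/(1·3 + 1) = 23/4; p² − 33·q² = 529 − 528 = 1.
  The first convergent with p² − 33·q² = 1 gives the fundamental solution (x₁, y₁) = (23, 4).
Step 2: Apply the recurrence (x_{n+1}, y_{n+1}) = (x₁x_n + 33y₁y_n, x₁y_n + y₁x_n) repeatedly.
  From (x_1, y_1) = (23, 4): x_2 = 23·23 + 33·4·4 = 1057; y_2 = 23·4 + 4·23 = 184.
  From (x_2, y_2) = (1057, 184): x_3 = 23·1057 + 33·4·184 = 48599; y_3 = 23·184 + 4·1057 = 8460.
  From (x_3, y_3) = (48599, 8460): x_4 = 23·48599 + 33·4·8460 = 2234497; y_4 = 23·8460 + 4·48599 = 388976.
Step 3: Verify x_4² - 33·y_4² = 4992976843009 - 4992976843008 = 1 (should be 1). ✓

(x_1, y_1) = (23, 4); (x_4, y_4) = (2234497, 388976).


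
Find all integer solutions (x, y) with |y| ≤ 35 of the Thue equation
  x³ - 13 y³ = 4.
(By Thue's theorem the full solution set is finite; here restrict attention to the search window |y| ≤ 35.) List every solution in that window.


The equation is x³ - 13y³ = 4. For fixed y, x³ = 13·y³ + 4, so a solution requires the RHS to be a perfect cube.
Strategy: iterate y from -35 to 35, compute RHS = 13·y³ + 4, and check whether it is a (positive or negative) perfect cube.
Check small values of y:
  y = 0: RHS = 4 is not a perfect cube.
  y = 1: RHS = 17 is not a perfect cube.
  y = -1: RHS = -9 is not a perfect cube.
  y = 2: RHS = 108 is not a perfect cube.
  y = -2: RHS = -100 is not a perfect cube.
  y = 3: RHS = 355 is not a perfect cube.
  y = -3: RHS = -347 is not a perfect cube.
Continuing the search up to |y| = 35 finds no solutions either.
No (x, y) in the scanned range satisfies the equation.

No integer solutions with |y| ≤ 35.


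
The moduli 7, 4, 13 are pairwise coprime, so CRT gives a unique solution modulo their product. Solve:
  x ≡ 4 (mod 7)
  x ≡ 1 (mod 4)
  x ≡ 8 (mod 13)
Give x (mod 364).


Moduli 7, 4, 13 are pairwise coprime; by CRT there is a unique solution modulo M = 7 · 4 · 13 = 364.
Solve pairwise, accumulating the modulus:
  Start with x ≡ 4 (mod 7).
  Combine with x ≡ 1 (mod 4): since gcd(7, 4) = 1, we get a unique residue mod 28.
    Write x = 4 + 7·t and substitute into x ≡ 1 (mod 4): 7·t ≡ 1 − 4 = -3 (mod 4).
    Reduce coefficients mod 4: 3·t ≡ 1 (mod 4).
    The inverse of 3 mod 4 is 3 (since 3·3 = 9 = 2·4 + 1), so t ≡ 3·1 = 3 ≡ 3 (mod 4).
    Then x = 4 + 7·3 = 25, valid modulo lcm(7, 4) = 28: x ≡ 25 (mod 28).
  Combine with x ≡ 8 (mod 13): since gcd(28, 13) = 1, we get a unique residue mod 364.
    Write x = 25 + 28·t and substitute into x ≡ 8 (mod 13): 28·t ≡ 8 − 25 = -17 (mod 13).
    Reduce coefficients mod 13: 2·t ≡ 9 (mod 13).
    The inverse of 2 mod 13 is 7 (since 2·7 = 14 = 1·13 + 1), so t ≡ 7·9 = 63 ≡ 11 (mod 13).
    Then x = 25 + 28·11 = 333, valid modulo lcm(28, 13) = 364: x ≡ 333 (mod 364).
Verify: 333 mod 7 = 4 ✓, 333 mod 4 = 1 ✓, 333 mod 13 = 8 ✓.

x ≡ 333 (mod 364).


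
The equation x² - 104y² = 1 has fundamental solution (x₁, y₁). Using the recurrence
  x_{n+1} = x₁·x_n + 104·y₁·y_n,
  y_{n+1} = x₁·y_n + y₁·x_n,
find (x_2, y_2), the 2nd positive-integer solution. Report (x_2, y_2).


Step 1: Find the fundamental solution (x₁, y₁) of x² - 104y² = 1.
  Expand √104 as a continued fraction. a₀ = ⌊√104⌋ = 10; iterate m_{k+1} = d_k·a_k − m_k, d_{k+1} = (104 − m_{k+1}²)/d_k, a_{k+1} = ⌊(a₀ + m_{k+1})/d_{k+1}⌋ (starting m₀ = 0, d₀ = 1), with convergents p_k = a_k·p_{k-1} + p_{k-2}, q_k = a_k·q_{k-1} + q_{k-2} (p₋₁ = 1, q₋₁ = 0):
  k = 0: a₀ = 10; p₀/q₀ = 10/1; p₀² − 104·q₀² = 100 − 104 = -4.
  k = 1: m = 10, d = 4, a = ⌊(10 + 10)/4⌋ = 5; p/q = (5·10 + 1)/(5·1 + 0) = 51/5; p² − 104·q² = 2601 − 2600 = 1.
  The first convergent with p² − 104·q² = 1 gives the fundamental solution (x₁, y₁) = (51, 5).
Step 2: Apply the recurrence (x_{n+1}, y_{n+1}) = (x₁x_n + 104y₁y_n, x₁y_n + y₁x_n) repeatedly.
  From (x_1, y_1) = (51, 5): x_2 = 51·51 + 104·5·5 = 5201; y_2 = 51·5 + 5·51 = 510.
Step 3: Verify x_2² - 104·y_2² = 27050401 - 27050400 = 1 (should be 1). ✓

(x_1, y_1) = (51, 5); (x_2, y_2) = (5201, 510).


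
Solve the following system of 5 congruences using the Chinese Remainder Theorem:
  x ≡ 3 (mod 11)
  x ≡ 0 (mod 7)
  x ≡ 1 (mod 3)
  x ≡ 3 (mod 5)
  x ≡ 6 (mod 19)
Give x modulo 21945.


Product of moduli M = 11 · 7 · 3 · 5 · 19 = 21945.
Merge one congruence at a time:
  Start: x ≡ 3 (mod 11).
  Combine with x ≡ 0 (mod 7); new modulus lcm = 77.
    Write x = 3 + 11·t and substitute into x ≡ 0 (mod 7): 11·t ≡ 0 − 3 = -3 (mod 7).
    Reduce coefficients mod 7: 4·t ≡ 4 (mod 7).
    The inverse of 4 mod 7 is 2 (since 4·2 = 8 = 1·7 + 1), so t ≡ 2·4 = 8 ≡ 1 (mod 7).
    Then x = 3 + 11·1 = 14, valid modulo lcm(11, 7) = 77: x ≡ 14 (mod 77).
  Combine with x ≡ 1 (mod 3); new modulus lcm = 231.
    Write x = 14 + 77·t and substitute into x ≡ 1 (mod 3): 77·t ≡ 1 − 14 = -13 (mod 3).
    Reduce coefficients mod 3: 2·t ≡ 2 (mod 3).
    The inverse of 2 mod 3 is 2 (since 2·2 = 4 = 1·3 + 1), so t ≡ 2·2 = 4 ≡ 1 (mod 3).
    Then x = 14 + 77·1 = 91, valid modulo lcm(77, 3) = 231: x ≡ 91 (mod 231).
  Combine with x ≡ 3 (mod 5); new modulus lcm = 1155.
    Write x = 91 + 231·t and substitute into x ≡ 3 (mod 5): 231·t ≡ 3 − 91 = -88 (mod 5).
    Reduce coefficients mod 5: 1·t ≡ 2 (mod 5).
    So t ≡ 2 (mod 5).
    Then x = 91 + 231·2 = 553, valid modulo lcm(231, 5) = 1155: x ≡ 553 (mod 1155).
  Combine with x ≡ 6 (mod 19); new modulus lcm = 21945.
    Write x = 553 + 1155·t and substitute into x ≡ 6 (mod 19): 1155·t ≡ 6 − 553 = -547 (mod 19).
    Reduce coefficients mod 19: 15·t ≡ 4 (mod 19).
    The inverse of 15 mod 19 is 14 (since 15·14 = 210 = 11·19 + 1), so t ≡ 14·4 = 56 ≡ 18 (mod 19).
    Then x = 553 + 1155·18 = 21343, valid modulo lcm(1155, 19) = 21945: x ≡ 21343 (mod 21945).
Verify against each original: 21343 mod 11 = 3, 21343 mod 7 = 0, 21343 mod 3 = 1, 21343 mod 5 = 3, 21343 mod 19 = 6.

x ≡ 21343 (mod 21945).


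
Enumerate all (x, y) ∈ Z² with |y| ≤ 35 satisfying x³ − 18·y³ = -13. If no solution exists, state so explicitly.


The equation is x³ - 18y³ = -13. For fixed y, x³ = 18·y³ − 13, so a solution requires the RHS to be a perfect cube.
Strategy: iterate y from -35 to 35, compute RHS = 18·y³ − 13, and check whether it is a (positive or negative) perfect cube.
Check small values of y:
  y = 0: RHS = -13 is not a perfect cube.
  y = 1: RHS = 5 is not a perfect cube.
  y = -1: RHS = -31 is not a perfect cube.
  y = 2: RHS = 131 is not a perfect cube.
  y = -2: RHS = -157 is not a perfect cube.
  y = 3: RHS = 473 is not a perfect cube.
  y = -3: RHS = -499 is not a perfect cube.
Continuing the search up to |y| = 35 finds no solutions either.
No (x, y) in the scanned range satisfies the equation.

No integer solutions with |y| ≤ 35.


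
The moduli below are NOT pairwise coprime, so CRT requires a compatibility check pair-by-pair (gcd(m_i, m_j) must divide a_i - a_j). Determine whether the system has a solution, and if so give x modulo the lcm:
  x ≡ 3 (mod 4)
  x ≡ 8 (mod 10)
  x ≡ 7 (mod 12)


Moduli 4, 10, 12 are not pairwise coprime, so CRT works modulo lcm(m_i) when all pairwise compatibility conditions hold.
Pairwise compatibility: gcd(m_i, m_j) must divide a_i - a_j for every pair.
Merge one congruence at a time:
  Start: x ≡ 3 (mod 4).
  Combine with x ≡ 8 (mod 10): gcd(4, 10) = 2, and 8 - 3 = 5 is NOT divisible by 2.
    ⇒ system is inconsistent (no integer solution).

No solution (the system is inconsistent).


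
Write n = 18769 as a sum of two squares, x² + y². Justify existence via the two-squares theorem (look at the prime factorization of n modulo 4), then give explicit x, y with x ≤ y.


Step 1: Factor n = 18769 = 137^2.
Step 2: Check the mod-4 condition on each prime factor: 137 ≡ 1 (mod 4), exponent 2.
All primes ≡ 3 (mod 4) appear to even exponent (or don't appear), so by the two-squares theorem n IS expressible as a sum of two squares.
Step 3: Build a representation. Here n = 137 · 137 is a product of primes ≡ 1 (mod 4). Each prime p ≡ 1 (mod 4) is itself a sum of two squares; find a² by testing p − a² for a perfect square:
  137: 137 − 1² = 136, 137 − 2² = 133, 137 − 3² = 128, 137 − 4² = 121 = 11² ⇒ 137 = 4² + 11².
  Combine using the Brahmagupta–Fibonacci identity (a² + b²)(c² + d²) = (ac − bd)² + (ad + bc)² = (ac + bd)² + (ad − bc)²:
  137 · 137 = 18769: from (4² + 11²)(4² + 11²), take (4·4 − 11·11, 4·11 + 11·4) = (16 − 121, 44 + 44) = (-105, 88); dropping signs (only squares matter) gives (105, 88); check 105² + 88² = 11025 + 7744 = 18769 ✓.
Step 4: Order so x ≤ y and verify: 88² + 105² = 7744 + 11025 = 18769 = n. ✓

n = 18769 = 88² + 105² (one valid representation with x ≤ y).


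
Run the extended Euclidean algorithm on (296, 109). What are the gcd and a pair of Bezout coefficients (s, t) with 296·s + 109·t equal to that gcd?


Euclidean algorithm on (296, 109) — divide until remainder is 0:
  296 = 2 · 109 + 78
  109 = 1 · 78 + 31
  78 = 2 · 31 + 16
  31 = 1 · 16 + 15
  16 = 1 · 15 + 1
  15 = 15 · 1 + 0
gcd(296, 109) = 1.
Track Bezout coefficients alongside the remainders: start with r₀ = 296 = a·1 + b·0 (s = 1, t = 0) and r₁ = 109 = a·0 + b·1 (s = 0, t = 1); each new remainder r_{k+1} = r_{k-1} − q_k·r_k inherits s_{k+1} = s_{k-1} − q_k·s_k, t_{k+1} = t_{k-1} − q_k·t_k, so r_k = a·s_k + b·t_k at every step:
  q = 2: r = 78, s = 1 − 2·0 = 1, t = 0 − 2·1 = -2  (check: 296·1 + 109·(-2) = 78)
  q = 1: r = 31, s = 0 − 1·1 = -1, t = 1 − 1·(-2) = 3  (check: 296·(-1) + 109·3 = 31)
  q = 2: r = 16, s = 1 − 2·(-1) = 3, t = -2 − 2·3 = -8  (check: 296·3 + 109·(-8) = 16)
  q = 1: r = 15, s = -1 − 1·3 = -4, t = 3 − 1·(-8) = 11  (check: 296·(-4) + 109·11 = 15)
  q = 1: r = 1, s = 3 − 1·(-4) = 7, t = -8 − 1·11 = -19  (check: 296·7 + 109·(-19) = 1)
The row with r = 1 (the gcd) gives the Bezout coefficients s = 7, t = -19.
Result: 296 · (7) + 109 · (-19) = 1.

gcd(296, 109) = 1; s = 7, t = -19 (check: 296·7 + 109·(-19) = 1).


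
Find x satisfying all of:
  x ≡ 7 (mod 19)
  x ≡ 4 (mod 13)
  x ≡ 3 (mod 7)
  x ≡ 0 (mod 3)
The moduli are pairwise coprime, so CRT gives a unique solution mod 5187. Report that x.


Product of moduli M = 19 · 13 · 7 · 3 = 5187.
Merge one congruence at a time:
  Start: x ≡ 7 (mod 19).
  Combine with x ≡ 4 (mod 13); new modulus lcm = 247.
    Write x = 7 + 19·t and substitute into x ≡ 4 (mod 13): 19·t ≡ 4 − 7 = -3 (mod 13).
    Reduce coefficients mod 13: 6·t ≡ 10 (mod 13).
    The inverse of 6 mod 13 is 11 (since 6·11 = 66 = 5·13 + 1), so t ≡ 11·10 = 110 ≡ 6 (mod 13).
    Then x = 7 + 19·6 = 121, valid modulo lcm(19, 13) = 247: x ≡ 121 (mod 247).
  Combine with x ≡ 3 (mod 7); new modulus lcm = 1729.
    Write x = 121 + 247·t and substitute into x ≡ 3 (mod 7): 247·t ≡ 3 − 121 = -118 (mod 7).
    Reduce coefficients mod 7: 2·t ≡ 1 (mod 7).
    The inverse of 2 mod 7 is 4 (since 2·4 = 8 = 1·7 + 1), so t ≡ 4·1 = 4 ≡ 4 (mod 7).
    Then x = 121 + 247·4 = 1109, valid modulo lcm(247, 7) = 1729: x ≡ 1109 (mod 1729).
  Combine with x ≡ 0 (mod 3); new modulus lcm = 5187.
    Write x = 1109 + 1729·t and substitute into x ≡ 0 (mod 3): 1729·t ≡ 0 − 1109 = -1109 (mod 3).
    Reduce coefficients mod 3: 1·t ≡ 1 (mod 3).
    So t ≡ 1 (mod 3).
    Then x = 1109 + 1729·1 = 2838, valid modulo lcm(1729, 3) = 5187: x ≡ 2838 (mod 5187).
Verify against each original: 2838 mod 19 = 7, 2838 mod 13 = 4, 2838 mod 7 = 3, 2838 mod 3 = 0.

x ≡ 2838 (mod 5187).


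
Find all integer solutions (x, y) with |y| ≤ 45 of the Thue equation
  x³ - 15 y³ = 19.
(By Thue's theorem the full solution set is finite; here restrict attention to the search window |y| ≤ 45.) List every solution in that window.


The equation is x³ - 15y³ = 19. For fixed y, x³ = 15·y³ + 19, so a solution requires the RHS to be a perfect cube.
Strategy: iterate y from -45 to 45, compute RHS = 15·y³ + 19, and check whether it is a (positive or negative) perfect cube.
Check small values of y:
  y = 0: RHS = 19 is not a perfect cube.
  y = 1: RHS = 34 is not a perfect cube.
  y = -1: RHS = 4 is not a perfect cube.
  y = 2: RHS = 139 is not a perfect cube.
  y = -2: RHS = -101 is not a perfect cube.
  y = 3: RHS = 424 is not a perfect cube.
  y = -3: RHS = -386 is not a perfect cube.
Continuing the search up to |y| = 45 finds no solutions either.
No (x, y) in the scanned range satisfies the equation.

No integer solutions with |y| ≤ 45.


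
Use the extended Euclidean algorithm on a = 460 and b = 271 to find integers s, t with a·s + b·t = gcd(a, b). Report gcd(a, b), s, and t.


Euclidean algorithm on (460, 271) — divide until remainder is 0:
  460 = 1 · 271 + 189
  271 = 1 · 189 + 82
  189 = 2 · 82 + 25
  82 = 3 · 25 + 7
  25 = 3 · 7 + 4
  7 = 1 · 4 + 3
  4 = 1 · 3 + 1
  3 = 3 · 1 + 0
gcd(460, 271) = 1.
Track Bezout coefficients alongside the remainders: start with r₀ = 460 = a·1 + b·0 (s = 1, t = 0) and r₁ = 271 = a·0 + b·1 (s = 0, t = 1); each new remainder r_{k+1} = r_{k-1} − q_k·r_k inherits s_{k+1} = s_{k-1} − q_k·s_k, t_{k+1} = t_{k-1} − q_k·t_k, so r_k = a·s_k + b·t_k at every step:
  q = 1: r = 189, s = 1 − 1·0 = 1, t = 0 − 1·1 = -1  (check: 460·1 + 271·(-1) = 189)
  q = 1: r = 82, s = 0 − 1·1 = -1, t = 1 − 1·(-1) = 2  (check: 460·(-1) + 271·2 = 82)
  q = 2: r = 25, s = 1 − 2·(-1) = 3, t = -1 − 2·2 = -5  (check: 460·3 + 271·(-5) = 25)
  q = 3: r = 7, s = -1 − 3·3 = -10, t = 2 − 3·(-5) = 17  (check: 460·(-10) + 271·17 = 7)
  q = 3: r = 4, s = 3 − 3·(-10) = 33, t = -5 − 3·17 = -56  (check: 460·33 + 271·(-56) = 4)
  q = 1: r = 3, s = -10 − 1·33 = -43, t = 17 − 1·(-56) = 73  (check: 460·(-43) + 271·73 = 3)
  q = 1: r = 1, s = 33 − 1·(-43) = 76, t = -56 − 1·73 = -129  (check: 460·76 + 271·(-129) = 1)
The row with r = 1 (the gcd) gives the Bezout coefficients s = 76, t = -129.
Result: 460 · (76) + 271 · (-129) = 1.

gcd(460, 271) = 1; s = 76, t = -129 (check: 460·76 + 271·(-129) = 1).


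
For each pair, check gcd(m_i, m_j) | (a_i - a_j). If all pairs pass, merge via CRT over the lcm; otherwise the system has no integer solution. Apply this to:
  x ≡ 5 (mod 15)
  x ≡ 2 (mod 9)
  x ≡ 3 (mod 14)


Moduli 15, 9, 14 are not pairwise coprime, so CRT works modulo lcm(m_i) when all pairwise compatibility conditions hold.
Pairwise compatibility: gcd(m_i, m_j) must divide a_i - a_j for every pair.
Merge one congruence at a time:
  Start: x ≡ 5 (mod 15).
  Combine with x ≡ 2 (mod 9): gcd(15, 9) = 3; 2 - 5 = -3, which IS divisible by 3, so compatible.
    Write x = 5 + 15·t and substitute into x ≡ 2 (mod 9): 15·t ≡ 2 − 5 = -3 (mod 9).
    Divide the congruence (and modulus) by g = 3: 5·t ≡ -1 (mod 3).
    Reduce coefficients mod 3: 2·t ≡ 2 (mod 3).
    The inverse of 2 mod 3 is 2 (since 2·2 = 4 = 1·3 + 1), so t ≡ 2·2 = 4 ≡ 1 (mod 3).
    Then x = 5 + 15·1 = 20, valid modulo lcm(15, 9) = 45: x ≡ 20 (mod 45).
  Combine with x ≡ 3 (mod 14): gcd(45, 14) = 1; 3 - 20 = -17, which IS divisible by 1, so compatible.
    Write x = 20 + 45·t and substitute into x ≡ 3 (mod 14): 45·t ≡ 3 − 20 = -17 (mod 14).
    Reduce coefficients mod 14: 3·t ≡ 11 (mod 14).
    The inverse of 3 mod 14 is 5 (since 3·5 = 15 = 1·14 + 1), so t ≡ 5·11 = 55 ≡ 13 (mod 14).
    Then x = 20 + 45·13 = 605, valid modulo lcm(45, 14) = 630: x ≡ 605 (mod 630).
Verify: 605 mod 15 = 5, 605 mod 9 = 2, 605 mod 14 = 3.

x ≡ 605 (mod 630).


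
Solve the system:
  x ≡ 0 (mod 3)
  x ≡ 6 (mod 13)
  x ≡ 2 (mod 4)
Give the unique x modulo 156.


Moduli 3, 13, 4 are pairwise coprime; by CRT there is a unique solution modulo M = 3 · 13 · 4 = 156.
Solve pairwise, accumulating the modulus:
  Start with x ≡ 0 (mod 3).
  Combine with x ≡ 6 (mod 13): since gcd(3, 13) = 1, we get a unique residue mod 39.
    Write x = 0 + 3·t and substitute into x ≡ 6 (mod 13): 3·t ≡ 6 − 0 = 6 (mod 13).
    The inverse of 3 mod 13 is 9 (since 3·9 = 27 = 2·13 + 1), so t ≡ 9·6 = 54 ≡ 2 (mod 13).
    Then x = 0 + 3·2 = 6, valid modulo lcm(3, 13) = 39: x ≡ 6 (mod 39).
  Combine with x ≡ 2 (mod 4): since gcd(39, 4) = 1, we get a unique residue mod 156.
    Write x = 6 + 39·t and substitute into x ≡ 2 (mod 4): 39·t ≡ 2 − 6 = -4 (mod 4).
    Reduce coefficients mod 4: 3·t ≡ 0 (mod 4).
    The inverse of 3 mod 4 is 3 (since 3·3 = 9 = 2·4 + 1), so t ≡ 3·0 = 0 ≡ 0 (mod 4).
    Then x = 6 + 39·0 = 6, valid modulo lcm(39, 4) = 156: x ≡ 6 (mod 156).
Verify: 6 mod 3 = 0 ✓, 6 mod 13 = 6 ✓, 6 mod 4 = 2 ✓.

x ≡ 6 (mod 156).


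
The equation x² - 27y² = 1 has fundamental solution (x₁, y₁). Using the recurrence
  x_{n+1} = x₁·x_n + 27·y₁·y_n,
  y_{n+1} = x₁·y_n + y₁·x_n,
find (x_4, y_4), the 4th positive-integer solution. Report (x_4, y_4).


Step 1: Find the fundamental solution (x₁, y₁) of x² - 27y² = 1.
  Expand √27 as a continued fraction. a₀ = ⌊√27⌋ = 5; iterate m_{k+1} = d_k·a_k − m_k, d_{k+1} = (27 − m_{k+1}²)/d_k, a_{k+1} = ⌊(a₀ + m_{k+1})/d_{k+1}⌋ (starting m₀ = 0, d₀ = 1), with convergents p_k = a_k·p_{k-1} + p_{k-2}, q_k = a_k·q_{k-1} + q_{k-2} (p₋₁ = 1, q₋₁ = 0):
  k = 0: a₀ = 5; p₀/q₀ = 5/1; p₀² − 27·q₀² = 25 − 27 = -2.
  k = 1: m = 5, d = 2, a = ⌊(5 + 5)/2⌋ = 5; p/q = (5·5 + 1)/(5·1 + 0) = 26/5; p² − 27·q² = 676 − 675 = 1.
  The first convergent with p² − 27·q² = 1 gives the fundamental solution (x₁, y₁) = (26, 5).
Step 2: Apply the recurrence (x_{n+1}, y_{n+1}) = (x₁x_n + 27y₁y_n, x₁y_n + y₁x_n) repeatedly.
  From (x_1, y_1) = (26, 5): x_2 = 26·26 + 27·5·5 = 1351; y_2 = 26·5 + 5·26 = 260.
  From (x_2, y_2) = (1351, 260): x_3 = 26·1351 + 27·5·260 = 70226; y_3 = 26·260 + 5·1351 = 13515.
  From (x_3, y_3) = (70226, 13515): x_4 = 26·70226 + 27·5·13515 = 3650401; y_4 = 26·13515 + 5·70226 = 702520.
Step 3: Verify x_4² - 27·y_4² = 13325427460801 - 13325427460800 = 1 (should be 1). ✓

(x_1, y_1) = (26, 5); (x_4, y_4) = (3650401, 702520).


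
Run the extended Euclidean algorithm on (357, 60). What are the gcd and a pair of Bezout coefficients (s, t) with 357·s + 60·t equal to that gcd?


Euclidean algorithm on (357, 60) — divide until remainder is 0:
  357 = 5 · 60 + 57
  60 = 1 · 57 + 3
  57 = 19 · 3 + 0
gcd(357, 60) = 3.
Track Bezout coefficients alongside the remainders: start with r₀ = 357 = a·1 + b·0 (s = 1, t = 0) and r₁ = 60 = a·0 + b·1 (s = 0, t = 1); each new remainder r_{k+1} = r_{k-1} − q_k·r_k inherits s_{k+1} = s_{k-1} − q_k·s_k, t_{k+1} = t_{k-1} − q_k·t_k, so r_k = a·s_k + b·t_k at every step:
  q = 5: r = 57, s = 1 − 5·0 = 1, t = 0 − 5·1 = -5  (check: 357·1 + 60·(-5) = 57)
  q = 1: r = 3, s = 0 − 1·1 = -1, t = 1 − 1·(-5) = 6  (check: 357·(-1) + 60·6 = 3)
The row with r = 3 (the gcd) gives the Bezout coefficients s = -1, t = 6.
Result: 357 · (-1) + 60 · (6) = 3.

gcd(357, 60) = 3; s = -1, t = 6 (check: 357·(-1) + 60·6 = 3).


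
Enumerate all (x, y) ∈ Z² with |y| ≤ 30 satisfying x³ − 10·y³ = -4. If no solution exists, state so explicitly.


The equation is x³ - 10y³ = -4. For fixed y, x³ = 10·y³ − 4, so a solution requires the RHS to be a perfect cube.
Strategy: iterate y from -30 to 30, compute RHS = 10·y³ − 4, and check whether it is a (positive or negative) perfect cube.
Check small values of y:
  y = 0: RHS = -4 is not a perfect cube.
  y = 1: RHS = 6 is not a perfect cube.
  y = -1: RHS = -14 is not a perfect cube.
  y = 2: RHS = 76 is not a perfect cube.
  y = -2: RHS = -84 is not a perfect cube.
  y = 3: RHS = 266 is not a perfect cube.
  y = -3: RHS = -274 is not a perfect cube.
Continuing the search up to |y| = 30 finds no solutions either.
No (x, y) in the scanned range satisfies the equation.

No integer solutions with |y| ≤ 30.


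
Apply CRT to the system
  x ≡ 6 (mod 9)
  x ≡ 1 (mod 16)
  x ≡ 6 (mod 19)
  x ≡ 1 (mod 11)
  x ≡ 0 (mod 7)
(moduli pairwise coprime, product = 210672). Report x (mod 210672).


Product of moduli M = 9 · 16 · 19 · 11 · 7 = 210672.
Merge one congruence at a time:
  Start: x ≡ 6 (mod 9).
  Combine with x ≡ 1 (mod 16); new modulus lcm = 144.
    Write x = 6 + 9·t and substitute into x ≡ 1 (mod 16): 9·t ≡ 1 − 6 = -5 (mod 16).
    Reduce coefficients mod 16: 9·t ≡ 11 (mod 16).
    The inverse of 9 mod 16 is 9 (since 9·9 = 81 = 5·16 + 1), so t ≡ 9·11 = 99 ≡ 3 (mod 16).
    Then x = 6 + 9·3 = 33, valid modulo lcm(9, 16) = 144: x ≡ 33 (mod 144).
  Combine with x ≡ 6 (mod 19); new modulus lcm = 2736.
    Write x = 33 + 144·t and substitute into x ≡ 6 (mod 19): 144·t ≡ 6 − 33 = -27 (mod 19).
    Reduce coefficients mod 19: 11·t ≡ 11 (mod 19).
    The inverse of 11 mod 19 is 7 (since 11·7 = 77 = 4·19 + 1), so t ≡ 7·11 = 77 ≡ 1 (mod 19).
    Then x = 33 + 144·1 = 177, valid modulo lcm(144, 19) = 2736: x ≡ 177 (mod 2736).
  Combine with x ≡ 1 (mod 11); new modulus lcm = 30096.
    Write x = 177 + 2736·t and substitute into x ≡ 1 (mod 11): 2736·t ≡ 1 − 177 = -176 (mod 11).
    Reduce coefficients mod 11: 8·t ≡ 0 (mod 11).
    The inverse of 8 mod 11 is 7 (since 8·7 = 56 = 5·11 + 1), so t ≡ 7·0 = 0 ≡ 0 (mod 11).
    Then x = 177 + 2736·0 = 177, valid modulo lcm(2736, 11) = 30096: x ≡ 177 (mod 30096).
  Combine with x ≡ 0 (mod 7); new modulus lcm = 210672.
    Write x = 177 + 30096·t and substitute into x ≡ 0 (mod 7): 30096·t ≡ 0 − 177 = -177 (mod 7).
    Reduce coefficients mod 7: 3·t ≡ 5 (mod 7).
    The inverse of 3 mod 7 is 5 (since 3·5 = 15 = 2·7 + 1), so t ≡ 5·5 = 25 ≡ 4 (mod 7).
    Then x = 177 + 30096·4 = 120561, valid modulo lcm(30096, 7) = 210672: x ≡ 120561 (mod 210672).
Verify against each original: 120561 mod 9 = 6, 120561 mod 16 = 1, 120561 mod 19 = 6, 120561 mod 11 = 1, 120561 mod 7 = 0.

x ≡ 120561 (mod 210672).


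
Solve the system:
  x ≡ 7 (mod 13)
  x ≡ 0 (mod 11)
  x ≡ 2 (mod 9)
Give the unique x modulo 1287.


Moduli 13, 11, 9 are pairwise coprime; by CRT there is a unique solution modulo M = 13 · 11 · 9 = 1287.
Solve pairwise, accumulating the modulus:
  Start with x ≡ 7 (mod 13).
  Combine with x ≡ 0 (mod 11): since gcd(13, 11) = 1, we get a unique residue mod 143.
    Write x = 7 + 13·t and substitute into x ≡ 0 (mod 11): 13·t ≡ 0 − 7 = -7 (mod 11).
    Reduce coefficients mod 11: 2·t ≡ 4 (mod 11).
    The inverse of 2 mod 11 is 6 (since 2·6 = 12 = 1·11 + 1), so t ≡ 6·4 = 24 ≡ 2 (mod 11).
    Then x = 7 + 13·2 = 33, valid modulo lcm(13, 11) = 143: x ≡ 33 (mod 143).
  Combine with x ≡ 2 (mod 9): since gcd(143, 9) = 1, we get a unique residue mod 1287.
    Write x = 33 + 143·t and substitute into x ≡ 2 (mod 9): 143·t ≡ 2 − 33 = -31 (mod 9).
    Reduce coefficients mod 9: 8·t ≡ 5 (mod 9).
    The inverse of 8 mod 9 is 8 (since 8·8 = 64 = 7·9 + 1), so t ≡ 8·5 = 40 ≡ 4 (mod 9).
    Then x = 33 + 143·4 = 605, valid modulo lcm(143, 9) = 1287: x ≡ 605 (mod 1287).
Verify: 605 mod 13 = 7 ✓, 605 mod 11 = 0 ✓, 605 mod 9 = 2 ✓.

x ≡ 605 (mod 1287).


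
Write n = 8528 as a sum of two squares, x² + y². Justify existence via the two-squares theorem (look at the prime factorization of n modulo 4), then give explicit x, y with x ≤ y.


Step 1: Factor n = 8528 = 2^4 · 13 · 41.
Step 2: Check the mod-4 condition on each prime factor: 2 = 2 (special); 13 ≡ 1 (mod 4), exponent 1; 41 ≡ 1 (mod 4), exponent 1.
All primes ≡ 3 (mod 4) appear to even exponent (or don't appear), so by the two-squares theorem n IS expressible as a sum of two squares.
Step 3: Build a representation. Group n = k² · m with k = 4 and m = 13 · 41 = 533 (a product of primes ≡ 1 (mod 4)); a representation of m scales to one of n via (k·x)² + (k·y)² = k²(x² + y²). Each prime p ≡ 1 (mod 4) is itself a sum of two squares; find a² by testing p − a² for a perfect square:
  13: 13 − 1² = 12, 13 − 2² = 9 = 3² ⇒ 13 = 2² + 3².
  41: 41 − 1² = 40, 41 − 2² = 37, 41 − 3² = 32, 41 − 4² = 25 = 5² ⇒ 41 = 4² + 5².
  Combine using the Brahmagupta–Fibonacci identity (a² + b²)(c² + d²) = (ac − bd)² + (ad + bc)² = (ac + bd)² + (ad − bc)²:
  13 · 41 = 533: from (2² + 3²)(4² + 5²), take (2·4 − 3·5, 2·5 + 3·4) = (8 − 15, 10 + 12) = (-7, 22); dropping signs (only squares matter) gives (7, 22); check 7² + 22² = 49 + 484 = 533 ✓.
  Scale by k = 4: (4·7, 4·22) = (28, 88).
Step 4: Order so x ≤ y and verify: 28² + 88² = 784 + 7744 = 8528 = n. ✓

n = 8528 = 28² + 88² (one valid representation with x ≤ y).


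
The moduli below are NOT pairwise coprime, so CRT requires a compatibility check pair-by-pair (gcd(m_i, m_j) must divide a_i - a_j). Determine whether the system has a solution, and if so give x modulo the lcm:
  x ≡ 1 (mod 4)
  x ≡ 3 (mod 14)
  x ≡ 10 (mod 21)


Moduli 4, 14, 21 are not pairwise coprime, so CRT works modulo lcm(m_i) when all pairwise compatibility conditions hold.
Pairwise compatibility: gcd(m_i, m_j) must divide a_i - a_j for every pair.
Merge one congruence at a time:
  Start: x ≡ 1 (mod 4).
  Combine with x ≡ 3 (mod 14): gcd(4, 14) = 2; 3 - 1 = 2, which IS divisible by 2, so compatible.
    Write x = 1 + 4·t and substitute into x ≡ 3 (mod 14): 4·t ≡ 3 − 1 = 2 (mod 14).
    Divide the congruence (and modulus) by g = 2: 2·t ≡ 1 (mod 7).
    The inverse of 2 mod 7 is 4 (since 2·4 = 8 = 1·7 + 1), so t ≡ 4·1 = 4 ≡ 4 (mod 7).
    Then x = 1 + 4·4 = 17, valid modulo lcm(4, 14) = 28: x ≡ 17 (mod 28).
  Combine with x ≡ 10 (mod 21): gcd(28, 21) = 7; 10 - 17 = -7, which IS divisible by 7, so compatible.
    Write x = 17 + 28·t and substitute into x ≡ 10 (mod 21): 28·t ≡ 10 − 17 = -7 (mod 21).
    Divide the congruence (and modulus) by g = 7: 4·t ≡ -1 (mod 3).
    Reduce coefficients mod 3: 1·t ≡ 2 (mod 3).
    So t ≡ 2 (mod 3).
    Then x = 17 + 28·2 = 73, valid modulo lcm(28, 21) = 84: x ≡ 73 (mod 84).
Verify: 73 mod 4 = 1, 73 mod 14 = 3, 73 mod 21 = 10.

x ≡ 73 (mod 84).


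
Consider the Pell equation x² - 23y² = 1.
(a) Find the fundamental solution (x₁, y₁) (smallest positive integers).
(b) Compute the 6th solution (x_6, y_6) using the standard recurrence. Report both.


Step 1: Find the fundamental solution (x₁, y₁) of x² - 23y² = 1.
  Expand √23 as a continued fraction. a₀ = ⌊√23⌋ = 4; iterate m_{k+1} = d_k·a_k − m_k, d_{k+1} = (23 − m_{k+1}²)/d_k, a_{k+1} = ⌊(a₀ + m_{k+1})/d_{k+1}⌋ (starting m₀ = 0, d₀ = 1), with convergents p_k = a_k·p_{k-1} + p_{k-2}, q_k = a_k·q_{k-1} + q_{k-2} (p₋₁ = 1, q₋₁ = 0):
  k = 0: a₀ = 4; p₀/q₀ = 4/1; p₀² − 23·q₀² = 16 − 23 = -7.
  k = 1: m = 4, d = 7, a = ⌊(4 + 4)/7⌋ = 1; p/q = (1·4 + 1)/(1·1 + 0) = 5/1; p² − 23·q² = 25 − 23 = 2.
  k = 2: m = 3, d = 2, a = ⌊(4 + 3)/2⌋ = 3; p/q = (3·5 + 4)/(3·1 + 1) = 19/4; p² − 23·q² = 361 − 368 = -7.
  k = 3: m = 3, d = 7, a = ⌊(4 + 3)/7⌋ = 1; p/q = (1·19 + 5)/(1·4 + 1) = 24/5; p² − 23·q² = 576 − 575 = 1.
  The first convergent with p² − 23·q² = 1 gives the fundamental solution (x₁, y₁) = (24, 5).
Step 2: Apply the recurrence (x_{n+1}, y_{n+1}) = (x₁x_n + 23y₁y_n, x₁y_n + y₁x_n) repeatedly.
  From (x_1, y_1) = (24, 5): x_2 = 24·24 + 23·5·5 = 1151; y_2 = 24·5 + 5·24 = 240.
  From (x_2, y_2) = (1151, 240): x_3 = 24·1151 + 23·5·240 = 55224; y_3 = 24·240 + 5·1151 = 11515.
  From (x_3, y_3) = (55224, 11515): x_4 = 24·55224 + 23·5·11515 = 2649601; y_4 = 24·11515 + 5·55224 = 552480.
  From (x_4, y_4) = (2649601, 552480): x_5 = 24·2649601 + 23·5·552480 = 127125624; y_5 = 24·552480 + 5·2649601 = 26507525.
  From (x_5, y_5) = (127125624, 26507525): x_6 = 24·127125624 + 23·5·26507525 = 6099380351; y_6 = 24·26507525 + 5·127125624 = 1271808720.
Step 3: Verify x_6² - 23·y_6² = 37202440666164883201 - 37202440666164883200 = 1 (should be 1). ✓

(x_1, y_1) = (24, 5); (x_6, y_6) = (6099380351, 1271808720).
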